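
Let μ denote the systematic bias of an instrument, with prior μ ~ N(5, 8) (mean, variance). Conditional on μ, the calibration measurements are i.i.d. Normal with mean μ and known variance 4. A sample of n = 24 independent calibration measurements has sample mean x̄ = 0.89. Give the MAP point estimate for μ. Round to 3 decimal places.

n = 24, x̄ = 0.89.
For a Normal prior and Normal likelihood with known variance, the posterior is Normal; its mode equals its mean, the precision-weighted average.
Prior precision 1/σ₀² = 1/8 = 0.125; data precision n/σ² = 24/4 = 6.
μ̂ = (0.125·5 + 6·0.89) / (0.125 + 6) = 5.965/6.125 = 1193/1225 ≈ 0.974.

μ̂_MAP = 0.974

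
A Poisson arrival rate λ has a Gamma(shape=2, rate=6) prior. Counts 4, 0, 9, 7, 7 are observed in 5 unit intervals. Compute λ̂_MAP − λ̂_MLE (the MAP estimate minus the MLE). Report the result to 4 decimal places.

Σxᵢ = 27. Posterior is Gamma(29, 11); MAP = (29−1)/11 = 28/11 ≈ 2.54545.
MLE = x̄ = 27/5 ≈ 5.40000.
Difference = 28/11 − 27/5 = -157/55 ≈ -2.8545.

MAP − MLE = -2.8545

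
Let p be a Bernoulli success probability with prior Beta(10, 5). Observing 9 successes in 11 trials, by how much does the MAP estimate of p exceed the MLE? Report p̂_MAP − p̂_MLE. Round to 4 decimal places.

Posterior is Beta(19, 7); MAP = (19−1)/(26−2) = 18/24 ≈ 0.75000.
MLE ignores the prior: p̂_MLE = k/n = 9/11 ≈ 0.81818.
Difference = 18/24 − 9/11 = -3/44 ≈ -0.0682.

MAP − MLE = -0.0682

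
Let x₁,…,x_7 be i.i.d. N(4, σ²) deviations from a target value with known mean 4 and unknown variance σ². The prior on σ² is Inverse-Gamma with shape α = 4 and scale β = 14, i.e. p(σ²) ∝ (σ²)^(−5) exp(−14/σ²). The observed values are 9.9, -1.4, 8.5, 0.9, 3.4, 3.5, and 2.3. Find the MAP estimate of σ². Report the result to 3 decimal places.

σ̂²_MAP = 7.372

Sum of squared deviations about the known mean: SS = (9.9−4)² + (-1.4−4)² + (8.5−4)² + (0.9−4)² + (3.4−4)² + (3.5−4)² + (2.3−4)² = 97.33.
The Normal likelihood contributes (σ²)^(−n/2) exp(−SS/(2σ²)), so the posterior is Inverse-Gamma(α + n/2, β + SS/2) = Inverse-Gamma(7.5, 62.665).
The mode of Inverse-Gamma(a, b) is b/(a+1) = 62.665/8.5 ≈ 7.372.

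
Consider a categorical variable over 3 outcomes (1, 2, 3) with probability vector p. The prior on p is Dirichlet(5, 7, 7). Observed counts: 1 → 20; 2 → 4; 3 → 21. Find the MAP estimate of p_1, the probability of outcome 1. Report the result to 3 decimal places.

MAP estimate: 0.393

The posterior is Dirichlet(αᵢ + nᵢ) = Dirichlet(25, 11, 28).
For a Dirichlet(a₁,…,a_K) with all aᵢ > 1, the mode has j-th component (aⱼ − 1)/(Σaᵢ − K).
Here Σaᵢ = 64 and K = 3, so p_1 = (25 − 1)/(64 − 3) = 24/61 ≈ 0.393.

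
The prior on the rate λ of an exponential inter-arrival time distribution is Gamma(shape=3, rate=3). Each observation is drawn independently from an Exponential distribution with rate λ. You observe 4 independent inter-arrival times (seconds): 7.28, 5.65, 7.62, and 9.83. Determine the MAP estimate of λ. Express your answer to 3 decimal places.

λ̂_MAP = 0.180

The Exponential(rate=λ) likelihood is ∝ λ^n e^(−λΣtᵢ). Here n = 4 and Σtᵢ = 7.28 + 5.65 + 7.62 + 9.83 = 30.38.
Posterior ∝ λ^2e^(−3λ) · λ^4e^(−30.38λ) = λ^6e^(−33.38λ), i.e. Gamma(7, 33.38).
Mode = (a−1)/b = 6/33.38 ≈ 0.180.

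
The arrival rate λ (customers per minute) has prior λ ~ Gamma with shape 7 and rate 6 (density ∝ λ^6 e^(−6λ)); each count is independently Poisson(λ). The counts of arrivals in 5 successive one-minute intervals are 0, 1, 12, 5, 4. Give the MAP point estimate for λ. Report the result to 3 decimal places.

λ̂_MAP = 2.545

Σxᵢ = 0+1+12+5+4 = 22, with n = 5.
Posterior ∝ λ^6e^(−6λ) · λ^22e^(−5λ) = λ^28e^(−11λ), i.e. Gamma(shape=29, rate=11).
The mode of a Gamma(a, b) with a ≥ 1 (shape–rate) is (a−1)/b = 28/11 ≈ 2.545.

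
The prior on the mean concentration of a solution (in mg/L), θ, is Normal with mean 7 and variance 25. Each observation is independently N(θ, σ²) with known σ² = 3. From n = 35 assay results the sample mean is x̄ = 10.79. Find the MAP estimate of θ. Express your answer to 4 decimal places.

θ̂_MAP = 10.7771

n = 35, x̄ = 10.79.
For a Normal prior and Normal likelihood with known variance, the posterior is Normal; its mode equals its mean, the precision-weighted average.
Prior precision 1/σ₀² = 1/25 = 0.04; data precision n/σ² = 35/3.
θ̂ = (0.04·7 + (35/3)·10.79) / (0.04 + 35/3) = (37849/300)/(878/75) = 37849/3512 ≈ 10.7771.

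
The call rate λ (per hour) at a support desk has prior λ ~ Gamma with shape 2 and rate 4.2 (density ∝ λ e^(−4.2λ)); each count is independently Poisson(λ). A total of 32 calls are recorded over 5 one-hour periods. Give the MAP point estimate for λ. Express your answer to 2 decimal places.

λ̂_MAP = 3.59

Σxᵢ = 32, n = 5.
Posterior ∝ λe^(−4.2λ) · λ^32e^(−5λ) = λ^33e^(−9.2λ), i.e. Gamma(shape=34, rate=9.2).
The mode of a Gamma(a, b) with a ≥ 1 (shape–rate) is (a−1)/b = 33/9.2 ≈ 3.59.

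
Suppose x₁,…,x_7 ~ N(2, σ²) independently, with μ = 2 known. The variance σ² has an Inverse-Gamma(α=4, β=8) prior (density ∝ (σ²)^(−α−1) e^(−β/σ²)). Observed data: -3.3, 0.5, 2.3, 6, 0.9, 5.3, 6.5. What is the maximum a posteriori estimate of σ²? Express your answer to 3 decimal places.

Sum of squared deviations about the known mean: SS = (-3.3−2)² + (0.5−2)² + (2.3−2)² + (6−2)² + (0.9−2)² + (5.3−2)² + (6.5−2)² = 78.78.
The Normal likelihood contributes (σ²)^(−n/2) exp(−SS/(2σ²)), so the posterior is Inverse-Gamma(α + n/2, β + SS/2) = Inverse-Gamma(7.5, 47.39).
The mode of Inverse-Gamma(a, b) is b/(a+1) = 47.39/8.5 ≈ 5.575.

σ̂²_MAP = 5.575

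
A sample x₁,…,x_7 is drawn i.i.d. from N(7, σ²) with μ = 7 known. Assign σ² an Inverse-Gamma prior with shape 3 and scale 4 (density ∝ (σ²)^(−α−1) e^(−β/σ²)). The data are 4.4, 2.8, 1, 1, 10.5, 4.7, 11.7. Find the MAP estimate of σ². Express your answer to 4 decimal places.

σ̂²_MAP = 9.6020

Sum of squared deviations about the known mean: SS = (4.4−7)² + (2.8−7)² + (1−7)² + (1−7)² + (10.5−7)² + (4.7−7)² + (11.7−7)² = 136.03.
The Normal likelihood contributes (σ²)^(−n/2) exp(−SS/(2σ²)), so the posterior is Inverse-Gamma(α + n/2, β + SS/2) = Inverse-Gamma(6.5, 72.015).
The mode of Inverse-Gamma(a, b) is b/(a+1) = 72.015/7.5 ≈ 9.6020.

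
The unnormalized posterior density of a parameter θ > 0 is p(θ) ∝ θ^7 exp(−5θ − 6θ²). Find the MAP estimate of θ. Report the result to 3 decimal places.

ℓ'(θ) = 7/θ − 5 − 12θ. Setting this to zero and multiplying by θ: 12θ² + 5θ − 7 = 0.
θ = (−5 + √(5² + 4·12·7)) / (2·12) = (−5 + √361) / 24 = (−5 + 19)/24 = 7/12.
ℓ''(θ) = −7/θ² − 12 < 0, confirming a maximum.

θ̂_MAP = 0.583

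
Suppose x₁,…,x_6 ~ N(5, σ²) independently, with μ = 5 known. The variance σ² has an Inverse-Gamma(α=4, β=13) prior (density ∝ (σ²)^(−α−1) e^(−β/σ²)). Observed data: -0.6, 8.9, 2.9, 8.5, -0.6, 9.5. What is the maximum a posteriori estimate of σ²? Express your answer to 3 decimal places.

Sum of squared deviations about the known mean: SS = (-0.6−5)² + (8.9−5)² + (2.9−5)² + (8.5−5)² + (-0.6−5)² + (9.5−5)² = 114.84.
The Normal likelihood contributes (σ²)^(−n/2) exp(−SS/(2σ²)), so the posterior is Inverse-Gamma(α + n/2, β + SS/2) = Inverse-Gamma(7, 70.42).
The mode of Inverse-Gamma(a, b) is b/(a+1) = 70.42/8 ≈ 8.803.

σ̂²_MAP = 8.803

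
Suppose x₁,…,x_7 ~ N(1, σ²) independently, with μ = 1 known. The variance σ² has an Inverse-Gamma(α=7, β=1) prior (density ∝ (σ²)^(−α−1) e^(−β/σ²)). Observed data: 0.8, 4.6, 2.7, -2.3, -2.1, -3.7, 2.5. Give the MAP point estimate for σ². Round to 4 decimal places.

Sum of squared deviations about the known mean: SS = (0.8−1)² + (4.6−1)² + (2.7−1)² + (-2.3−1)² + (-2.1−1)² + (-3.7−1)² + (2.5−1)² = 60.73.
The Normal likelihood contributes (σ²)^(−n/2) exp(−SS/(2σ²)), so the posterior is Inverse-Gamma(α + n/2, β + SS/2) = Inverse-Gamma(10.5, 31.365).
The mode of Inverse-Gamma(a, b) is b/(a+1) = 31.365/11.5 ≈ 2.7274.

σ̂²_MAP = 2.7274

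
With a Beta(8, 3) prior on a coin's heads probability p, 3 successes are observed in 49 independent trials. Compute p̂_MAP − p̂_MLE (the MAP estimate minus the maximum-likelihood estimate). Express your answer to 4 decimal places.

Posterior is Beta(11, 49); MAP = (11−1)/(60−2) = 10/58 ≈ 0.17241.
MLE ignores the prior: p̂_MLE = k/n = 3/49 ≈ 0.06122.
Difference = 10/58 − 3/49 = 158/1421 ≈ 0.1112.

MAP − MLE = 0.1112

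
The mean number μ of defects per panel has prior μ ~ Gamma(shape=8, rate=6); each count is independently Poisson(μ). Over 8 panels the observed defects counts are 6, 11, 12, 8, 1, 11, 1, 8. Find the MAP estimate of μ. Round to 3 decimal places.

Σxᵢ = 6+11+12+8+1+11+1+8 = 58, with n = 8.
Posterior ∝ μ^7e^(−6μ) · μ^58e^(−8μ) = μ^65e^(−14μ), i.e. Gamma(shape=66, rate=14).
The mode of a Gamma(a, b) with a ≥ 1 (shape–rate) is (a−1)/b = 65/14 ≈ 4.643.

μ̂_MAP = 4.643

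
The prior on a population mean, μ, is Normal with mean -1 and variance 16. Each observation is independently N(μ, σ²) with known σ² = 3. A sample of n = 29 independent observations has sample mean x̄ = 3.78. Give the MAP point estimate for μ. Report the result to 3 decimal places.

n = 29, x̄ = 3.78.
For a Normal prior and Normal likelihood with known variance, the posterior is Normal; its mode equals its mean, the precision-weighted average.
Prior precision 1/σ₀² = 1/16 = 0.0625; data precision n/σ² = 29/3.
μ̂ = (0.0625·(-1) + (29/3)·3.78) / (0.0625 + 29/3) = 36.4775/(467/48) = 43773/11675 ≈ 3.749.

μ̂_MAP = 3.749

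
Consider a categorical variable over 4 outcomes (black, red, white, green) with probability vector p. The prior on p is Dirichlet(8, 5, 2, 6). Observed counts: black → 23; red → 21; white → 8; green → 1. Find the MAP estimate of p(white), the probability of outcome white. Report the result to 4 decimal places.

The posterior is Dirichlet(αᵢ + nᵢ) = Dirichlet(31, 26, 10, 7).
For a Dirichlet(a₁,…,a_K) with all aᵢ > 1, the mode has j-th component (aⱼ − 1)/(Σaᵢ − K).
Here Σaᵢ = 74 and K = 4, so p(white) = (10 − 1)/(74 − 4) = 9/70 ≈ 0.1286.

MAP estimate of p(white) = 0.1286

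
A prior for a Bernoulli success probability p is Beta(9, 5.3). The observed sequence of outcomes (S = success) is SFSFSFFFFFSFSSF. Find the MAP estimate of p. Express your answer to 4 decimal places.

p̂_MAP = 0.5128

Prior: Beta(9, 5.3).
Data: 6 successes in 15 trials (from the sequence). The binomial likelihood contributes p^6(1−p)^9, so the posterior is Beta(9+6, 5.3+9) = Beta(15, 14.3).
For Beta(a, b) with a, b > 1 the mode is (a−1)/(a+b−2) = 14/27.3 ≈ 0.5128.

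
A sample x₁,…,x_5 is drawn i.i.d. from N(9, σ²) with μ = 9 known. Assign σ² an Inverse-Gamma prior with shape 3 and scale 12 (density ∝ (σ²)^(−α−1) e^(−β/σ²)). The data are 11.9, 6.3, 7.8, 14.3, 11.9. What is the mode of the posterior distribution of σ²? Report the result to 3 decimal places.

Sum of squared deviations about the known mean: SS = (11.9−9)² + (6.3−9)² + (7.8−9)² + (14.3−9)² + (11.9−9)² = 53.64.
The Normal likelihood contributes (σ²)^(−n/2) exp(−SS/(2σ²)), so the posterior is Inverse-Gamma(α + n/2, β + SS/2) = Inverse-Gamma(5.5, 38.82).
The mode of Inverse-Gamma(a, b) is b/(a+1) = 38.82/6.5 ≈ 5.972.

σ̂²_MAP = 5.972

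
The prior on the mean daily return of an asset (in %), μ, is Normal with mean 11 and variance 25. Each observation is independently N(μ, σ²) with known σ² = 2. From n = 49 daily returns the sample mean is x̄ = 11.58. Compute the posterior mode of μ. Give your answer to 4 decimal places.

μ̂_MAP = 11.5791

n = 49, x̄ = 11.58.
For a Normal prior and Normal likelihood with known variance, the posterior is Normal; its mode equals its mean, the precision-weighted average.
Prior precision 1/σ₀² = 1/25 = 0.04; data precision n/σ² = 49/2 = 24.5.
μ̂ = (0.04·11 + 24.5·11.58) / (0.04 + 24.5) = 284.15/24.54 = 28415/2454 ≈ 11.5791.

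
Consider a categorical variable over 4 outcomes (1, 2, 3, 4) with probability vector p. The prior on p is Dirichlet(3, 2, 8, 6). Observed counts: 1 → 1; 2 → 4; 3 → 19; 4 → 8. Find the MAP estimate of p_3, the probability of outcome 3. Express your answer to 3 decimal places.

MAP estimate: 0.553

The posterior is Dirichlet(αᵢ + nᵢ) = Dirichlet(4, 6, 27, 14).
For a Dirichlet(a₁,…,a_K) with all aᵢ > 1, the mode has j-th component (aⱼ − 1)/(Σaᵢ − K).
Here Σaᵢ = 51 and K = 4, so p_3 = (27 − 1)/(51 − 4) = 26/47 ≈ 0.553.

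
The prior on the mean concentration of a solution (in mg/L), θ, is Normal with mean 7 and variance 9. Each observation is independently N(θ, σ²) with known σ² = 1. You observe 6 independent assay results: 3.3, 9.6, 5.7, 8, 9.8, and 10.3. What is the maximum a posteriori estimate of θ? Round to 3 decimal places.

θ̂_MAP = 7.769

n = 6; x̄ = (3.3 + 9.6 + 5.7 + 8 + 9.8 + 10.3)/6 = 46.7/6 = 467/60 ≈ 7.7833.
For a Normal prior and Normal likelihood with known variance, the posterior is Normal; its mode equals its mean, the precision-weighted average.
Prior precision 1/σ₀² = 1/9; data precision n/σ² = 6/1 = 6.
θ̂ = ((1/9)·7 + 6·(467/60)) / (1/9 + 6) = (4273/90)/(55/9) = 4273/550 ≈ 7.769.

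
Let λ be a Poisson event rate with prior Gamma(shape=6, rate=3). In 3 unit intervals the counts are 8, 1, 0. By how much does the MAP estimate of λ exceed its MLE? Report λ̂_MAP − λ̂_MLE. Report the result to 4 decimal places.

MAP − MLE = -0.6667

Σxᵢ = 9. Posterior is Gamma(15, 6); MAP = (15−1)/6 = 14/6 ≈ 2.33333.
MLE = x̄ = 9/3 ≈ 3.00000.
Difference = 14/6 − 9/3 = -2/3 ≈ -0.6667.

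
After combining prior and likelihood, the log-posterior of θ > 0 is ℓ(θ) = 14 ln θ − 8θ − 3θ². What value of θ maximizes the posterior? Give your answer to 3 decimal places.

θ̂_MAP = 1.000

ℓ'(θ) = 14/θ − 8 − 6θ. Setting this to zero and multiplying by θ: 6θ² + 8θ − 14 = 0.
θ = (−8 + √(8² + 4·6·14)) / (2·6) = (−8 + √400) / 12 = (−8 + 20)/12 = 1.
ℓ''(θ) = −14/θ² − 6 < 0, confirming a maximum.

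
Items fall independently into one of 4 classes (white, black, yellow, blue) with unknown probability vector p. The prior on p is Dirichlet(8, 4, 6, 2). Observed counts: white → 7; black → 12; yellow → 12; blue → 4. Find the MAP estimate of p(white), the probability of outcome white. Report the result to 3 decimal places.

MAP estimate of p(white) = 0.275

The posterior is Dirichlet(αᵢ + nᵢ) = Dirichlet(15, 16, 18, 6).
For a Dirichlet(a₁,…,a_K) with all aᵢ > 1, the mode has j-th component (aⱼ − 1)/(Σaᵢ − K).
Here Σaᵢ = 55 and K = 4, so p(white) = (15 − 1)/(55 − 4) = 14/51 ≈ 0.275.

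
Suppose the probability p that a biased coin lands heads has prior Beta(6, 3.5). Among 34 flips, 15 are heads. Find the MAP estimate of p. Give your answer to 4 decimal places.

Prior: Beta(6, 3.5).
Data: 15 successes in 34 trials. The binomial likelihood contributes p^15(1−p)^19, so the posterior is Beta(6+15, 3.5+19) = Beta(21, 22.5).
For Beta(a, b) with a, b > 1 the mode is (a−1)/(a+b−2) = 20/41.5 ≈ 0.4819.

p̂_MAP = 0.4819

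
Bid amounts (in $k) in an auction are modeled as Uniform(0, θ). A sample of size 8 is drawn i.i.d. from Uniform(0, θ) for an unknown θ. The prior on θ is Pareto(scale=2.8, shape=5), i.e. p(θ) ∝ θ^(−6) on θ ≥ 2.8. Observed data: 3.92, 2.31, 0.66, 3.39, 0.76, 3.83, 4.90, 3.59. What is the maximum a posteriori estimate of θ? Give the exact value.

θ̂_MAP = 4.90

The Uniform(0, θ) likelihood is θ^(−n) for θ ≥ max(xᵢ), zero otherwise. Here max(xᵢ) = 4.90.
Posterior ∝ θ^(−6) · θ^(−8) = θ^(−14) on θ ≥ max(2.8, 4.90) = 4.90.
This density is strictly decreasing in θ, so the posterior mode lies at the lower boundary of the support.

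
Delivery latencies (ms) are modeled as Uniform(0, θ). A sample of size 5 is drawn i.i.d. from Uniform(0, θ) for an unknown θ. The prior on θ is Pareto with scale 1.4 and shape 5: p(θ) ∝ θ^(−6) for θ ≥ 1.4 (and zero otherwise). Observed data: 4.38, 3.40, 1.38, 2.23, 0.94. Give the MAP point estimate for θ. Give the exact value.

The Uniform(0, θ) likelihood is θ^(−n) for θ ≥ max(xᵢ), zero otherwise. Here max(xᵢ) = 4.38.
Posterior ∝ θ^(−6) · θ^(−5) = θ^(−11) on θ ≥ max(1.4, 4.38) = 4.38.
This density is strictly decreasing in θ, so the posterior mode lies at the lower boundary of the support.

θ̂_MAP = 4.38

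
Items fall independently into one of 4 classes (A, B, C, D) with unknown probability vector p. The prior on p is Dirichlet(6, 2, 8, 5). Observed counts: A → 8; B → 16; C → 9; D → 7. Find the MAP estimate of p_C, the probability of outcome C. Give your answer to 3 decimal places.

The posterior is Dirichlet(αᵢ + nᵢ) = Dirichlet(14, 18, 17, 12).
For a Dirichlet(a₁,…,a_K) with all aᵢ > 1, the mode has j-th component (aⱼ − 1)/(Σaᵢ − K).
Here Σaᵢ = 61 and K = 4, so p_C = (17 − 1)/(61 − 4) = 16/57 ≈ 0.281.

MAP estimate of p_C = 0.281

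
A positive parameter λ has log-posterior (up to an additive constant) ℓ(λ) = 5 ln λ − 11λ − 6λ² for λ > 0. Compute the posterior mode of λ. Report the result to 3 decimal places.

λ̂_MAP = 0.333

ℓ'(λ) = 5/λ − 11 − 12λ. Setting this to zero and multiplying by λ: 12λ² + 11λ − 5 = 0.
λ = (−11 + √(11² + 4·12·5)) / (2·12) = (−11 + √361) / 24 = (−11 + 19)/24 = 1/3.
ℓ''(λ) = −5/λ² − 12 < 0, confirming a maximum.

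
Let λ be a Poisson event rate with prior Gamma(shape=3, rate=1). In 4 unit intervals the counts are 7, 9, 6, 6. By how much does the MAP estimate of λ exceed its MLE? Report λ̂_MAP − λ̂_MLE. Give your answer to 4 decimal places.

Σxᵢ = 28. Posterior is Gamma(31, 5); MAP = (31−1)/5 = 30/5 ≈ 6.00000.
MLE = x̄ = 28/4 ≈ 7.00000.
Difference = 30/5 − 28/4 = -1 ≈ -1.0000.

MAP − MLE = -1.0000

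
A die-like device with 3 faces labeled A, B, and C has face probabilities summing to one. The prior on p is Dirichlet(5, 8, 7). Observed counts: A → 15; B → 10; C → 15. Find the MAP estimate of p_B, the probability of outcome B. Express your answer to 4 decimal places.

The posterior is Dirichlet(αᵢ + nᵢ) = Dirichlet(20, 18, 22).
For a Dirichlet(a₁,…,a_K) with all aᵢ > 1, the mode has j-th component (aⱼ − 1)/(Σaᵢ − K).
Here Σaᵢ = 60 and K = 3, so p_B = (18 − 1)/(60 − 3) = 17/57 ≈ 0.2982.

MAP estimate of p_B = 0.2982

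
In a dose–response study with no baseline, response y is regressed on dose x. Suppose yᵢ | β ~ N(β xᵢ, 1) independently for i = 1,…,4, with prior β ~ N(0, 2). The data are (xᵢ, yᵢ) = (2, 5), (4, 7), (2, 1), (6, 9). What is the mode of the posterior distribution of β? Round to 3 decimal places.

β̂_MAP = 1.554

log p(β | y) = −Σ(yᵢ − βxᵢ)²/(2·1) − β²/(2·2) + const.
Setting the derivative to zero: Σxᵢ(yᵢ − βxᵢ)/1 − β/2 = 0, so β = Σxᵢyᵢ / (Σxᵢ² + σ²/τ²).
Σxᵢyᵢ = 2·5 + 4·7 + 2·1 + 6·9 = 94; Σxᵢ² = 60; σ²/τ² = 0.5.
β̂_MAP = 94 / (60 + 0.5) = 94/60.5 ≈ 1.554.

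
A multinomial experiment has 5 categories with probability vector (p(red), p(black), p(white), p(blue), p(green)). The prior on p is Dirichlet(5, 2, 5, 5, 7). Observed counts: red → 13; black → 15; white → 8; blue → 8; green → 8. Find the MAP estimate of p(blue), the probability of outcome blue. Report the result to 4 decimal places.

MAP estimate of p(blue) = 0.1690

The posterior is Dirichlet(αᵢ + nᵢ) = Dirichlet(18, 17, 13, 13, 15).
For a Dirichlet(a₁,…,a_K) with all aᵢ > 1, the mode has j-th component (aⱼ − 1)/(Σaᵢ − K).
Here Σaᵢ = 76 and K = 5, so p(blue) = (13 − 1)/(76 − 5) = 12/71 ≈ 0.1690.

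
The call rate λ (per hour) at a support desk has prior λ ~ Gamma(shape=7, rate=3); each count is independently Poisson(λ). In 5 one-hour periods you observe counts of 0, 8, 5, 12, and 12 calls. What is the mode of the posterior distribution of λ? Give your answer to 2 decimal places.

λ̂_MAP = 5.38

Σxᵢ = 0+8+5+12+12 = 37, with n = 5.
Posterior ∝ λ^6e^(−3λ) · λ^37e^(−5λ) = λ^43e^(−8λ), i.e. Gamma(shape=44, rate=8).
The mode of a Gamma(a, b) with a ≥ 1 (shape–rate) is (a−1)/b = 43/8 ≈ 5.38.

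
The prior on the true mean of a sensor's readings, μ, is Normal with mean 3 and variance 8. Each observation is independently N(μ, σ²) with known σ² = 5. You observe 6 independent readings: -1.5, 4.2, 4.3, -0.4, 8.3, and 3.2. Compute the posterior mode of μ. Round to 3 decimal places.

n = 6; x̄ = ((-1.5) + 4.2 + 4.3 + (-0.4) + 8.3 + 3.2)/6 = 18.1/6 = 181/60 ≈ 3.0167.
For a Normal prior and Normal likelihood with known variance, the posterior is Normal; its mode equals its mean, the precision-weighted average.
Prior precision 1/σ₀² = 1/8 = 0.125; data precision n/σ² = 6/5 = 1.2.
μ̂ = (0.125·3 + 1.2·(181/60)) / (0.125 + 1.2) = 3.995/1.325 = 799/265 ≈ 3.015.

μ̂_MAP = 3.015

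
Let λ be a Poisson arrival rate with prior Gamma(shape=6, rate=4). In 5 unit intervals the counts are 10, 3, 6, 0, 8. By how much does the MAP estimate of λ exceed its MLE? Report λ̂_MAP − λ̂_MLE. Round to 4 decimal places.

Σxᵢ = 27. Posterior is Gamma(33, 9); MAP = (33−1)/9 = 32/9 ≈ 3.55556.
MLE = x̄ = 27/5 ≈ 5.40000.
Difference = 32/9 − 27/5 = -83/45 ≈ -1.8444.

MAP − MLE = -1.8444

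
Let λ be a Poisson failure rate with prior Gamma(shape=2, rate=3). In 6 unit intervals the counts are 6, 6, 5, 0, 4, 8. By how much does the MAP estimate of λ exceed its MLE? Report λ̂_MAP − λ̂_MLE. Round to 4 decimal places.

Σxᵢ = 29. Posterior is Gamma(31, 9); MAP = (31−1)/9 = 30/9 ≈ 3.33333.
MLE = x̄ = 29/6 ≈ 4.83333.
Difference = 30/9 − 29/6 = -3/2 ≈ -1.5000.

MAP − MLE = -1.5000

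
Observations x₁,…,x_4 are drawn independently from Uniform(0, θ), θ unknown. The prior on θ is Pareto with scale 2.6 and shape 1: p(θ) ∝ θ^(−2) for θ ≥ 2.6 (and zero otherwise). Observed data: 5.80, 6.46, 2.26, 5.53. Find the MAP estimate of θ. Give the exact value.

θ̂_MAP = 6.46

The Uniform(0, θ) likelihood is θ^(−n) for θ ≥ max(xᵢ), zero otherwise. Here max(xᵢ) = 6.46.
Posterior ∝ θ^(−2) · θ^(−4) = θ^(−6) on θ ≥ max(2.6, 6.46) = 6.46.
This density is strictly decreasing in θ, so the posterior mode lies at the lower boundary of the support.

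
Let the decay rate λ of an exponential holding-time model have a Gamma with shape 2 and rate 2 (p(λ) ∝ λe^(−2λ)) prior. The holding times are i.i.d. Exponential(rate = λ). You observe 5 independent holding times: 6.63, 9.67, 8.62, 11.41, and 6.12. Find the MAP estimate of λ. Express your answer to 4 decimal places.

The Exponential(rate=λ) likelihood is ∝ λ^n e^(−λΣtᵢ). Here n = 5 and Σtᵢ = 6.63 + 9.67 + 8.62 + 11.41 + 6.12 = 42.45.
Posterior ∝ λe^(−2λ) · λ^5e^(−42.45λ) = λ^6e^(−44.45λ), i.e. Gamma(7, 44.45).
Mode = (a−1)/b = 6/44.45 ≈ 0.1350.

λ̂_MAP = 0.1350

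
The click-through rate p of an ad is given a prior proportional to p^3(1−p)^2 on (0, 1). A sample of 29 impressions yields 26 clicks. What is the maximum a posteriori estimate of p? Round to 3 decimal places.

The prior density ∝ p^3(1−p)^2 is the kernel of Beta(4, 3).
Data: 26 successes in 29 trials. The binomial likelihood contributes p^26(1−p)^3, so the posterior is Beta(4+26, 3+3) = Beta(30, 6).
For Beta(a, b) with a, b > 1 the mode is (a−1)/(a+b−2) = 29/34 ≈ 0.853.

p̂_MAP = 0.853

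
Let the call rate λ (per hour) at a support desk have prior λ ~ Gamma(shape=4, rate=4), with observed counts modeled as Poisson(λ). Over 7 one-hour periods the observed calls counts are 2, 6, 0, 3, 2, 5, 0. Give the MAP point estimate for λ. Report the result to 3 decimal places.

Σxᵢ = 2+6+0+3+2+5+0 = 18, with n = 7.
Posterior ∝ λ^3e^(−4λ) · λ^18e^(−7λ) = λ^21e^(−11λ), i.e. Gamma(shape=22, rate=11).
The mode of a Gamma(a, b) with a ≥ 1 (shape–rate) is (a−1)/b = 21/11 ≈ 1.909.

λ̂_MAP = 1.909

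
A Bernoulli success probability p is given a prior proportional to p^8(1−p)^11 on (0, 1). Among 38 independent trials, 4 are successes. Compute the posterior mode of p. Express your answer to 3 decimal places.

The prior density ∝ p^8(1−p)^11 is the kernel of Beta(9, 12).
Data: 4 successes in 38 trials. The binomial likelihood contributes p^4(1−p)^34, so the posterior is Beta(9+4, 12+34) = Beta(13, 46).
For Beta(a, b) with a, b > 1 the mode is (a−1)/(a+b−2) = 12/57 ≈ 0.211.

p̂_MAP = 0.211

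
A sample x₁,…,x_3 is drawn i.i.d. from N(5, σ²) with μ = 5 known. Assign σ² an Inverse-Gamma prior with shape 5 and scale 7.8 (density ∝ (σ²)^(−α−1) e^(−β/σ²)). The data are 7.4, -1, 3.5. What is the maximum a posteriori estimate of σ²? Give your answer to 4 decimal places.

σ̂²_MAP = 3.9740

Sum of squared deviations about the known mean: SS = (7.4−5)² + (-1−5)² + (3.5−5)² = 44.01.
The Normal likelihood contributes (σ²)^(−n/2) exp(−SS/(2σ²)), so the posterior is Inverse-Gamma(α + n/2, β + SS/2) = Inverse-Gamma(6.5, 29.805).
The mode of Inverse-Gamma(a, b) is b/(a+1) = 29.805/7.5 ≈ 3.9740.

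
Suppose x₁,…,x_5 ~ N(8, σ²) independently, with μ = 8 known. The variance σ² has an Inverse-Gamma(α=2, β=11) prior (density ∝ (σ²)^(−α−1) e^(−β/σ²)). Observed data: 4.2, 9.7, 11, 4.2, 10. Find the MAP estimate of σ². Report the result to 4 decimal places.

Sum of squared deviations about the known mean: SS = (4.2−8)² + (9.7−8)² + (11−8)² + (4.2−8)² + (10−8)² = 44.77.
The Normal likelihood contributes (σ²)^(−n/2) exp(−SS/(2σ²)), so the posterior is Inverse-Gamma(α + n/2, β + SS/2) = Inverse-Gamma(4.5, 33.385).
The mode of Inverse-Gamma(a, b) is b/(a+1) = 33.385/5.5 ≈ 6.0700.

σ̂²_MAP = 6.0700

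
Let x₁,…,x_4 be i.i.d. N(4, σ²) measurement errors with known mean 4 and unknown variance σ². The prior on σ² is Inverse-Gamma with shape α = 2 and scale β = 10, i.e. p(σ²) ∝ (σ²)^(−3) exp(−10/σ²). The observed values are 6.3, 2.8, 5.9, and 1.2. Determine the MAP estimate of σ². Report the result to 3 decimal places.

Sum of squared deviations about the known mean: SS = (6.3−4)² + (2.8−4)² + (5.9−4)² + (1.2−4)² = 18.18.
The Normal likelihood contributes (σ²)^(−n/2) exp(−SS/(2σ²)), so the posterior is Inverse-Gamma(α + n/2, β + SS/2) = Inverse-Gamma(4, 19.09).
The mode of Inverse-Gamma(a, b) is b/(a+1) = 19.09/5 ≈ 3.818.

σ̂²_MAP = 3.818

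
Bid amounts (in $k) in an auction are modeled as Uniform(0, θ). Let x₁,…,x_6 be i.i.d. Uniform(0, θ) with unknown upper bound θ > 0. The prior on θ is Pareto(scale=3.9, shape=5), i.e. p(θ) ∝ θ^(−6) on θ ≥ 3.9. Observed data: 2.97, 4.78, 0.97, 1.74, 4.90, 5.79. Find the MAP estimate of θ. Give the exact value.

θ̂_MAP = 5.79

The Uniform(0, θ) likelihood is θ^(−n) for θ ≥ max(xᵢ), zero otherwise. Here max(xᵢ) = 5.79.
Posterior ∝ θ^(−6) · θ^(−6) = θ^(−12) on θ ≥ max(3.9, 5.79) = 5.79.
This density is strictly decreasing in θ, so the posterior mode lies at the lower boundary of the support.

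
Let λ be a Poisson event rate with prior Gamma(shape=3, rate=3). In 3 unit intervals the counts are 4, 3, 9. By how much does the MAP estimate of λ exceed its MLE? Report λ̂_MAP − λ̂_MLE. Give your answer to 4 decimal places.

MAP − MLE = -2.3333

Σxᵢ = 16. Posterior is Gamma(19, 6); MAP = (19−1)/6 = 18/6 ≈ 3.00000.
MLE = x̄ = 16/3 ≈ 5.33333.
Difference = 18/6 − 16/3 = -7/3 ≈ -2.3333.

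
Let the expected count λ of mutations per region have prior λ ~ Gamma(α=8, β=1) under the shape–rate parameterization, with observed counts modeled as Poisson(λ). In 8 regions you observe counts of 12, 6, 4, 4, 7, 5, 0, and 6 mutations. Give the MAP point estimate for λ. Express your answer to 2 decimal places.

λ̂_MAP = 5.67

Σxᵢ = 12+6+4+4+7+5+0+6 = 44, with n = 8.
Posterior ∝ λ^7e^(−1λ) · λ^44e^(−8λ) = λ^51e^(−9λ), i.e. Gamma(shape=52, rate=9).
The mode of a Gamma(a, b) with a ≥ 1 (shape–rate) is (a−1)/b = 51/9 ≈ 5.67.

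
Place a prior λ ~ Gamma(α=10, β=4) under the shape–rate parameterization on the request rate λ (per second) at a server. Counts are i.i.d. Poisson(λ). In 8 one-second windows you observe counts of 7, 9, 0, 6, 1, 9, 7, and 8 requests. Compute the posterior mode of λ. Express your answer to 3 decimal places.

Σxᵢ = 7+9+0+6+1+9+7+8 = 47, with n = 8.
Posterior ∝ λ^9e^(−4λ) · λ^47e^(−8λ) = λ^56e^(−12λ), i.e. Gamma(shape=57, rate=12).
The mode of a Gamma(a, b) with a ≥ 1 (shape–rate) is (a−1)/b = 56/12 ≈ 4.667.

λ̂_MAP = 4.667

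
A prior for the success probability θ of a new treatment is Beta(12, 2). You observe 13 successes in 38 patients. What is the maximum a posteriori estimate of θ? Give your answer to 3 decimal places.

θ̂_MAP = 0.480

Prior: Beta(12, 2).
Data: 13 successes in 38 trials. The binomial likelihood contributes θ^13(1−θ)^25, so the posterior is Beta(12+13, 2+25) = Beta(25, 27).
For Beta(a, b) with a, b > 1 the mode is (a−1)/(a+b−2) = 24/50 ≈ 0.480.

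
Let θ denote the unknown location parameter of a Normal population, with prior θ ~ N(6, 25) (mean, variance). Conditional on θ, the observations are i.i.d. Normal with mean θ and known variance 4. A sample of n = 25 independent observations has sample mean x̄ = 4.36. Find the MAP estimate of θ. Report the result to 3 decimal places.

n = 25, x̄ = 4.36.
For a Normal prior and Normal likelihood with known variance, the posterior is Normal; its mode equals its mean, the precision-weighted average.
Prior precision 1/σ₀² = 1/25 = 0.04; data precision n/σ² = 25/4 = 6.25.
θ̂ = (0.04·6 + 6.25·4.36) / (0.04 + 6.25) = 27.49/6.29 = 2749/629 ≈ 4.370.

θ̂_MAP = 4.370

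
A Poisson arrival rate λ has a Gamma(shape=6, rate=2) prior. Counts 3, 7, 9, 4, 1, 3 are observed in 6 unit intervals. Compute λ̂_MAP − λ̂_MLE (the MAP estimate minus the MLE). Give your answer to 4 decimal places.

MAP − MLE = -0.5000

Σxᵢ = 27. Posterior is Gamma(33, 8); MAP = (33−1)/8 = 32/8 ≈ 4.00000.
MLE = x̄ = 27/6 ≈ 4.50000.
Difference = 32/8 − 27/6 = -1/2 ≈ -0.5000.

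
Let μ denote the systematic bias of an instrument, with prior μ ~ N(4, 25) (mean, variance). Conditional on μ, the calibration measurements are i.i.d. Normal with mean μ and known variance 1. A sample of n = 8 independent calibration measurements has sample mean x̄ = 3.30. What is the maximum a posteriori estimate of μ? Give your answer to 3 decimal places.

μ̂_MAP = 3.303

n = 8, x̄ = 3.30.
For a Normal prior and Normal likelihood with known variance, the posterior is Normal; its mode equals its mean, the precision-weighted average.
Prior precision 1/σ₀² = 1/25 = 0.04; data precision n/σ² = 8/1 = 8.
μ̂ = (0.04·4 + 8·3.3) / (0.04 + 8) = 26.56/8.04 = 664/201 ≈ 3.303.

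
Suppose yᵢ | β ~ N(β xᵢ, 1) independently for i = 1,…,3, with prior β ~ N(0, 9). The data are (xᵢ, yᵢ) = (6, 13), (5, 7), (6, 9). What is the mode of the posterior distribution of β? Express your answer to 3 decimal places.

log p(β | y) = −Σ(yᵢ − βxᵢ)²/(2·1) − β²/(2·9) + const.
Setting the derivative to zero: Σxᵢ(yᵢ − βxᵢ)/1 − β/9 = 0, so β = Σxᵢyᵢ / (Σxᵢ² + σ²/τ²).
Σxᵢyᵢ = 6·13 + 5·7 + 6·9 = 167; Σxᵢ² = 97; σ²/τ² = 1/9.
β̂_MAP = 167 / (97 + 1/9) = 167/(874/9) = 1503/874 ≈ 1.720.

β̂_MAP = 1.720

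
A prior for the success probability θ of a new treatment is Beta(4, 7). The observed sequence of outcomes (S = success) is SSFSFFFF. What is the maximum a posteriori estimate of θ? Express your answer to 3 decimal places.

θ̂_MAP = 0.353

Prior: Beta(4, 7).
Data: 3 successes in 8 trials (from the sequence). The binomial likelihood contributes θ^3(1−θ)^5, so the posterior is Beta(4+3, 7+5) = Beta(7, 12).
For Beta(a, b) with a, b > 1 the mode is (a−1)/(a+b−2) = 6/17 ≈ 0.353.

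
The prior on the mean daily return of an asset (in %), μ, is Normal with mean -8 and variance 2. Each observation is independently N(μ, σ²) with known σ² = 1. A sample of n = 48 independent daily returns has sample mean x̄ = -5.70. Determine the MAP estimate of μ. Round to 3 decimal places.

n = 48, x̄ = -5.70.
For a Normal prior and Normal likelihood with known variance, the posterior is Normal; its mode equals its mean, the precision-weighted average.
Prior precision 1/σ₀² = 1/2 = 0.5; data precision n/σ² = 48/1 = 48.
μ̂ = (0.5·(-8) + 48·(-5.7)) / (0.5 + 48) = (-277.6)/48.5 = -2776/485 ≈ -5.724.

μ̂_MAP = -5.724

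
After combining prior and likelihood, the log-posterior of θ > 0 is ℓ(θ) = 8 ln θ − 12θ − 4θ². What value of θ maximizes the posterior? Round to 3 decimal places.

ℓ'(θ) = 8/θ − 12 − 8θ. Setting this to zero and multiplying by θ: 8θ² + 12θ − 8 = 0.
θ = (−12 + √(12² + 4·8·8)) / (2·8) = (−12 + √400) / 16 = (−12 + 20)/16 = 1/2.
ℓ''(θ) = −8/θ² − 8 < 0, confirming a maximum.

θ̂_MAP = 0.500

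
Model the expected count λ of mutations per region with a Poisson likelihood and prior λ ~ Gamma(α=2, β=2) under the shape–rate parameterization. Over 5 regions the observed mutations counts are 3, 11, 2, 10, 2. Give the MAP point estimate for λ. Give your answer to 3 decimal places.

Σxᵢ = 3+11+2+10+2 = 28, with n = 5.
Posterior ∝ λe^(−2λ) · λ^28e^(−5λ) = λ^29e^(−7λ), i.e. Gamma(shape=30, rate=7).
The mode of a Gamma(a, b) with a ≥ 1 (shape–rate) is (a−1)/b = 29/7 ≈ 4.143.

λ̂_MAP = 4.143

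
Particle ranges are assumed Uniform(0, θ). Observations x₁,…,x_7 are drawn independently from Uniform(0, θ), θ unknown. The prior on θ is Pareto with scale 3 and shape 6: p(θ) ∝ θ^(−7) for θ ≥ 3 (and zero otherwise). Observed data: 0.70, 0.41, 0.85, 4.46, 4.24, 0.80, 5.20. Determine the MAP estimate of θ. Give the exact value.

θ̂_MAP = 5.20

The Uniform(0, θ) likelihood is θ^(−n) for θ ≥ max(xᵢ), zero otherwise. Here max(xᵢ) = 5.20.
Posterior ∝ θ^(−7) · θ^(−7) = θ^(−14) on θ ≥ max(3, 5.20) = 5.20.
This density is strictly decreasing in θ, so the posterior mode lies at the lower boundary of the support.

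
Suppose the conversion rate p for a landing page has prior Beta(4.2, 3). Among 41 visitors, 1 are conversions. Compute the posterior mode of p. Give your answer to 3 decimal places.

Prior: Beta(4.2, 3).
Data: 1 success in 41 trials. The binomial likelihood contributes p(1−p)^40, so the posterior is Beta(4.2+1, 3+40) = Beta(5.2, 43).
For Beta(a, b) with a, b > 1 the mode is (a−1)/(a+b−2) = 4.2/46.2 ≈ 0.091.

p̂_MAP = 0.091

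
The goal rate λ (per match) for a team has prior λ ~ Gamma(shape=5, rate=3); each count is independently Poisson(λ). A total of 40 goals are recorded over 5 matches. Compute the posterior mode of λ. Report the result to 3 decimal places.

Σxᵢ = 40, n = 5.
Posterior ∝ λ^4e^(−3λ) · λ^40e^(−5λ) = λ^44e^(−8λ), i.e. Gamma(shape=45, rate=8).
The mode of a Gamma(a, b) with a ≥ 1 (shape–rate) is (a−1)/b = 44/8 ≈ 5.500.

λ̂_MAP = 5.500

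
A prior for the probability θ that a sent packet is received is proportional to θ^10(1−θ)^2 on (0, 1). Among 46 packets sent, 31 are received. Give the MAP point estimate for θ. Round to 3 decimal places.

The prior density ∝ θ^10(1−θ)^2 is the kernel of Beta(11, 3).
Data: 31 successes in 46 trials. The binomial likelihood contributes θ^31(1−θ)^15, so the posterior is Beta(11+31, 3+15) = Beta(42, 18).
For Beta(a, b) with a, b > 1 the mode is (a−1)/(a+b−2) = 41/58 ≈ 0.707.

θ̂_MAP = 0.707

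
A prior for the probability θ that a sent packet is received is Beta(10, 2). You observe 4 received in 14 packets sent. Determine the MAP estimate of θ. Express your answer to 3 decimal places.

θ̂_MAP = 0.542

Prior: Beta(10, 2).
Data: 4 successes in 14 trials. The binomial likelihood contributes θ^4(1−θ)^10, so the posterior is Beta(10+4, 2+10) = Beta(14, 12).
For Beta(a, b) with a, b > 1 the mode is (a−1)/(a+b−2) = 13/24 ≈ 0.542.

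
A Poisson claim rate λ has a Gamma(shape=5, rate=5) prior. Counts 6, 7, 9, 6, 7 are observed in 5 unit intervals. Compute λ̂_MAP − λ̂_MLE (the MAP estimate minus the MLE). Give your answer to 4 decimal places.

Σxᵢ = 35. Posterior is Gamma(40, 10); MAP = (40−1)/10 = 39/10 ≈ 3.90000.
MLE = x̄ = 35/5 ≈ 7.00000.
Difference = 39/10 − 35/5 = -31/10 ≈ -3.1000.

MAP − MLE = -3.1000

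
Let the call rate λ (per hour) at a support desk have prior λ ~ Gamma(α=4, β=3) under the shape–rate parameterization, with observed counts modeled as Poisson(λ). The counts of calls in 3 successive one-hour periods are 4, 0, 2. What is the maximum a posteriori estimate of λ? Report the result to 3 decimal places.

Σxᵢ = 4+0+2 = 6, with n = 3.
Posterior ∝ λ^3e^(−3λ) · λ^6e^(−3λ) = λ^9e^(−6λ), i.e. Gamma(shape=10, rate=6).
The mode of a Gamma(a, b) with a ≥ 1 (shape–rate) is (a−1)/b = 9/6 ≈ 1.500.

λ̂_MAP = 1.500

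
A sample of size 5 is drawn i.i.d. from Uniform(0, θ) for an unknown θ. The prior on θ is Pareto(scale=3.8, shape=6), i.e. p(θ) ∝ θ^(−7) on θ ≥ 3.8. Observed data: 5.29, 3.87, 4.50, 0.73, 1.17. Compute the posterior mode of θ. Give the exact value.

The Uniform(0, θ) likelihood is θ^(−n) for θ ≥ max(xᵢ), zero otherwise. Here max(xᵢ) = 5.29.
Posterior ∝ θ^(−7) · θ^(−5) = θ^(−12) on θ ≥ max(3.8, 5.29) = 5.29.
This density is strictly decreasing in θ, so the posterior mode lies at the lower boundary of the support.

θ̂_MAP = 5.29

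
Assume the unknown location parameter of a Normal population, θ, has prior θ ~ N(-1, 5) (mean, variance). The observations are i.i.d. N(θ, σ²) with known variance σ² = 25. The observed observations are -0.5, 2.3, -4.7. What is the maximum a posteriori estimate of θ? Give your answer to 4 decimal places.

n = 3; x̄ = ((-0.5) + 2.3 + (-4.7))/3 = -2.9/3 = -29/30 ≈ -0.9667.
For a Normal prior and Normal likelihood with known variance, the posterior is Normal; its mode equals its mean, the precision-weighted average.
Prior precision 1/σ₀² = 1/5 = 0.2; data precision n/σ² = 3/25 = 0.12.
θ̂ = (0.2·(-1) + 0.12·(-29/30)) / (0.2 + 0.12) = (-0.316)/0.32 = -0.9875.

θ̂_MAP = -0.9875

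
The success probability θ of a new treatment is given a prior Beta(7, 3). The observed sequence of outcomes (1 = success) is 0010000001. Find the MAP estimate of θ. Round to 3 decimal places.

θ̂_MAP = 0.444

Prior: Beta(7, 3).
Data: 2 successes in 10 trials (from the sequence). The binomial likelihood contributes θ^2(1−θ)^8, so the posterior is Beta(7+2, 3+8) = Beta(9, 11).
For Beta(a, b) with a, b > 1 the mode is (a−1)/(a+b−2) = 8/18 ≈ 0.444.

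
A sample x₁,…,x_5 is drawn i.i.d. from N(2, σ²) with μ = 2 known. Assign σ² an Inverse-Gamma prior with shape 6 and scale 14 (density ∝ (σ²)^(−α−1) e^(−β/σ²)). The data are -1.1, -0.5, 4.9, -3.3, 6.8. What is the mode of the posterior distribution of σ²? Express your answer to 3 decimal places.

Sum of squared deviations about the known mean: SS = (-1.1−2)² + (-0.5−2)² + (4.9−2)² + (-3.3−2)² + (6.8−2)² = 75.4.
The Normal likelihood contributes (σ²)^(−n/2) exp(−SS/(2σ²)), so the posterior is Inverse-Gamma(α + n/2, β + SS/2) = Inverse-Gamma(8.5, 51.7).
The mode of Inverse-Gamma(a, b) is b/(a+1) = 51.7/9.5 ≈ 5.442.

σ̂²_MAP = 5.442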